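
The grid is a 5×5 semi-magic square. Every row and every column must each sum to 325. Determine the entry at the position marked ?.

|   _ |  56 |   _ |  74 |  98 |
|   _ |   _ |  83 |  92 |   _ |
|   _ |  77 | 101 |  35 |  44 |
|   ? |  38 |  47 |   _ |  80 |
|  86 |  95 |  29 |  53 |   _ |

89

From row 3, 325 − (77 + 101 + 35 + 44) gives (3,1) = 68.
Using row 5: 86 + 95 + 29 + 53 + ? → (5,5) = 325 − 263 = 62.
Column 2: 56 + 77 + 38 + 95 + ? = 325, so (2,2) = 59.
Column 3 needs 325; the known cells sum to 260, so (1,3) = 65.
Column 4 needs 325; the known cells sum to 254, so (4,4) = 71.
Column 5: 98 + 44 + 80 + 62 + ? = 325, so (2,5) = 41.
The remaining cell in row 1 is (1,1) = 325 − 293 = 32.
From row 2, 325 − (59 + 83 + 92 + 41) gives (2,1) = 50.
Row 4 must total 325; the given cells sum to 236, so (4,1) = 89.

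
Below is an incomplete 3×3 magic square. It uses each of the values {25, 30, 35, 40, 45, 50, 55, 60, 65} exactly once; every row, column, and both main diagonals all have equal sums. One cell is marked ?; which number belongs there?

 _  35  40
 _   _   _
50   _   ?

The 9 entries sum to 405, so each line sums to 405/3 = 135.
The remaining cell in row 1 is (1,1) = 135 − 75 = 60.
From column 1, 135 − (60 + 50) gives (2,1) = 25.
Anti-diagonal: 40 + 50 + ? = 135, so (2,2) = 45.
The remaining cell in row 2 is (2,3) = 135 − 70 = 65.
Using column 2: 35 + 45 + ? → (3,2) = 135 − 80 = 55.
Column 3 needs 135; the known cells sum to 105, so (3,3) = 30.

30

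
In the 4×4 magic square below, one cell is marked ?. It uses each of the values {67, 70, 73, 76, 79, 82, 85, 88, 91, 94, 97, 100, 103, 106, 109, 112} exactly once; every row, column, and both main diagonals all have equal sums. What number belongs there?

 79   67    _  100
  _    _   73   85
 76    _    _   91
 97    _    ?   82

70

The 16 entries sum to 1432, so each line sums to 1432/4 = 358.
Row 1: 79 + 67 + 100 + ? = 358, so (1,3) = 112.
Column 1 must total 358; the given cells sum to 252, so (2,1) = 106.
The remaining cell in anti-diagonal is (3,2) = 358 − 270 = 88.
Row 2: 106 + 73 + 85 + ? = 358, so (2,2) = 94.
Row 3: 76 + 88 + 91 + ? = 358, so (3,3) = 103.
Column 2 must total 358; the given cells sum to 249, so (4,2) = 109.
Column 3 must total 358; the given cells sum to 288, so (4,3) = 70.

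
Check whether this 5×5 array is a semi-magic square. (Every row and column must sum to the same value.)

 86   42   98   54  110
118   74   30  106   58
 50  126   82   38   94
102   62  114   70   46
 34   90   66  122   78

Row 1: 86 + 42 + 98 + 54 + 110 = 390.
Row 2: 118 + 74 + 30 + 106 + 58 = 386.
Row 3: 50 + 126 + 82 + 38 + 94 = 390.
Row 4: 102 + 62 + 114 + 70 + 46 = 394.
Row 5: 34 + 90 + 66 + 122 + 78 = 390.
Column 1: 86 + 118 + 50 + 102 + 34 = 390.
Column 2: 42 + 74 + 126 + 62 + 90 = 394.
Column 3: 98 + 30 + 82 + 114 + 66 = 390.
Column 4: 54 + 106 + 38 + 70 + 122 = 390.
Column 5: 110 + 58 + 94 + 46 + 78 = 386.

No — row 1 sums to 390 but column 2 sums to 394.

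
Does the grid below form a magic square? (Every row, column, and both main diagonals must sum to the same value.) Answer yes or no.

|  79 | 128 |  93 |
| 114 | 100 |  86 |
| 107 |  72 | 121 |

Row 1: 79 + 128 + 93 = 300.
Row 2: 114 + 100 + 86 = 300.
Row 3: 107 + 72 + 121 = 300.
Column 1: 79 + 114 + 107 = 300.
Column 2: 128 + 100 + 72 = 300.
Column 3: 93 + 86 + 121 = 300.
Main diagonal: 79 + 100 + 121 = 300.
Anti-diagonal: 93 + 100 + 107 = 300.
All lines sum to 300.

Yes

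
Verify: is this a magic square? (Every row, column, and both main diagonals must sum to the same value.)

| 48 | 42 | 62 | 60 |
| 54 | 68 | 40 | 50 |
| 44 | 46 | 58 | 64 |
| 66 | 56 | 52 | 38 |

Row 1: 48 + 42 + 62 + 60 = 212.
Row 2: 54 + 68 + 40 + 50 = 212.
Row 3: 44 + 46 + 58 + 64 = 212.
Row 4: 66 + 56 + 52 + 38 = 212.
Column 1: 48 + 54 + 44 + 66 = 212.
Column 2: 42 + 68 + 46 + 56 = 212.
Column 3: 62 + 40 + 58 + 52 = 212.
Column 4: 60 + 50 + 64 + 38 = 212.
Main diagonal: 48 + 68 + 58 + 38 = 212.
Anti-diagonal: 60 + 40 + 46 + 66 = 212.
All lines sum to 212.

Yes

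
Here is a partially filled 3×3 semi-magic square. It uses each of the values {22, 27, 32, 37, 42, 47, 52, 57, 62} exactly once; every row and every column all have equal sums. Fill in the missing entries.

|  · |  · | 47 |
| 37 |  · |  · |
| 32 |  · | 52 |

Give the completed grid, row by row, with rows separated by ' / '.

The 9 entries sum to 378, so each line sums to 378/3 = 126.
From row 3, 126 − (32 + 52) gives (3,2) = 42.
Using column 1: 37 + 32 + ? → (1,1) = 126 − 69 = 57.
The remaining cell in column 3 is (2,3) = 126 − 99 = 27.
The remaining cell in row 1 is (1,2) = 126 − 104 = 22.
The remaining cell in row 2 is (2,2) = 126 − 64 = 62.

57 22 47 / 37 62 27 / 32 42 52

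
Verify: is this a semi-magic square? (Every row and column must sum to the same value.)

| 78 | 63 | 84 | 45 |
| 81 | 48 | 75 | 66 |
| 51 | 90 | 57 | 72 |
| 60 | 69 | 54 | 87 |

Row 1: 78 + 63 + 84 + 45 = 270.
Row 2: 81 + 48 + 75 + 66 = 270.
Row 3: 51 + 90 + 57 + 72 = 270.
Row 4: 60 + 69 + 54 + 87 = 270.
Column 1: 78 + 81 + 51 + 60 = 270.
Column 2: 63 + 48 + 90 + 69 = 270.
Column 3: 84 + 75 + 57 + 54 = 270.
Column 4: 45 + 66 + 72 + 87 = 270.
All lines sum to 270.

Yes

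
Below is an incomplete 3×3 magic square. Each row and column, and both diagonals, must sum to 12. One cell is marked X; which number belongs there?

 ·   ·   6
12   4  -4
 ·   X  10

0

Main diagonal must total 12; the given cells sum to 14, so (1,1) = -2.
Using anti-diagonal: 6 + 4 + ? → (3,1) = 12 − 10 = 2.
Row 1 needs 12; the known cells sum to 4, so (1,2) = 8.
Row 3: 2 + 10 + ? = 12, so (3,2) = 0.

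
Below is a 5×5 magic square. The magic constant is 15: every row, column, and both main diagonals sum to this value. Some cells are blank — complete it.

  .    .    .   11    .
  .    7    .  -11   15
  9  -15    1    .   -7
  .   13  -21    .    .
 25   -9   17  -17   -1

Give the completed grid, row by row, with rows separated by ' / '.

Row 3: 9 + (-15) + 1 + (-7) + ? = 15, so (3,4) = 27.
From column 2, 15 − (7 + (-15) + 13 + (-9)) gives (1,2) = 19.
Column 4: 11 + (-11) + 27 + (-17) + ? = 15, so (4,4) = 5.
Main diagonal: 7 + 1 + 5 + (-1) + ? = 15, so (1,1) = 3.
The remaining cell in anti-diagonal is (1,5) = 15 − 28 = -13.
Using row 1: 3 + 19 + 11 + (-13) + ? → (1,3) = 15 − 20 = -5.
Column 3: -5 + 1 + (-21) + 17 + ? = 15, so (2,3) = 23.
The remaining cell in column 5 is (4,5) = 15 − (-6) = 21.
Row 2: 7 + 23 + (-11) + 15 + ? = 15, so (2,1) = -19.
From row 4, 15 − (13 + (-21) + 5 + 21) gives (4,1) = -3.

3 19 -5 11 -13 / -19 7 23 -11 15 / 9 -15 1 27 -7 / -3 13 -21 5 21 / 25 -9 17 -17 -1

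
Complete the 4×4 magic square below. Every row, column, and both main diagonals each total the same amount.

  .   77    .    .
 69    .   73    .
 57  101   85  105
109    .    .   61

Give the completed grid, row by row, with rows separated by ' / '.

113 77 93 65 / 69 89 73 117 / 57 101 85 105 / 109 81 97 61

Row 3 is already complete: 57 + 101 + 85 + 105 = 348, so that is the magic constant.
Column 1: 69 + 57 + 109 + ? = 348, so (1,1) = 113.
From main diagonal, 348 − (113 + 85 + 61) gives (2,2) = 89.
The remaining cell in anti-diagonal is (1,4) = 348 − 283 = 65.
From row 1, 348 − (113 + 77 + 65) gives (1,3) = 93.
Row 2: 69 + 89 + 73 + ? = 348, so (2,4) = 117.
Using column 2: 77 + 89 + 101 + ? → (4,2) = 348 − 267 = 81.
Using column 3: 93 + 73 + 85 + ? → (4,3) = 348 − 251 = 97.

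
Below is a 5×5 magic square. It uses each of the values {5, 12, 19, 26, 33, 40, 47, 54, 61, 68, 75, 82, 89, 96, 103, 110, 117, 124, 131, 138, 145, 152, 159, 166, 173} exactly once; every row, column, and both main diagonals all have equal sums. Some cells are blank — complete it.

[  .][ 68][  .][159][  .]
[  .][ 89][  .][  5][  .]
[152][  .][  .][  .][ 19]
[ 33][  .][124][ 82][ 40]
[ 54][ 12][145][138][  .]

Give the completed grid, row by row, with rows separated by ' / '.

75 68 26 159 117 / 131 89 47 5 173 / 152 110 103 61 19 / 33 166 124 82 40 / 54 12 145 138 96

The 25 entries sum to 2225, so each line sums to 2225/5 = 445.
The remaining cell in row 4 is (4,2) = 445 − 279 = 166.
From row 5, 445 − (54 + 12 + 145 + 138) gives (5,5) = 96.
From column 2, 445 − (68 + 89 + 166 + 12) gives (3,2) = 110.
Column 4 needs 445; the known cells sum to 384, so (3,4) = 61.
Row 3: 152 + 110 + 61 + 19 + ? = 445, so (3,3) = 103.
Using main diagonal: 89 + 103 + 82 + 96 + ? → (1,1) = 445 − 370 = 75.
The remaining cell in anti-diagonal is (1,5) = 445 − 328 = 117.
Row 1: 75 + 68 + 159 + 117 + ? = 445, so (1,3) = 26.
Column 1: 75 + 152 + 33 + 54 + ? = 445, so (2,1) = 131.
Column 3: 26 + 103 + 124 + 145 + ? = 445, so (2,3) = 47.
Using column 5: 117 + 19 + 40 + 96 + ? → (2,5) = 445 − 272 = 173.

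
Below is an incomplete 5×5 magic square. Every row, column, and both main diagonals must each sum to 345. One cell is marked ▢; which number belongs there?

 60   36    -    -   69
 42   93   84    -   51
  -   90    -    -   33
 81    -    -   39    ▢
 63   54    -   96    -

105

The remaining cell in row 2 is (2,4) = 345 − 270 = 75.
Using column 1: 60 + 42 + 81 + 63 + ? → (3,1) = 345 − 246 = 99.
Using column 2: 36 + 93 + 90 + 54 + ? → (4,2) = 345 − 273 = 72.
Anti-diagonal needs 345; the known cells sum to 279, so (3,3) = 66.
The remaining cell in row 3 is (3,4) = 345 − 288 = 57.
Column 4 must total 345; the given cells sum to 267, so (1,4) = 78.
Main diagonal needs 345; the known cells sum to 258, so (5,5) = 87.
Using row 1: 60 + 36 + 78 + 69 + ? → (1,3) = 345 − 243 = 102.
From row 5, 345 − (63 + 54 + 96 + 87) gives (5,3) = 45.
Column 3 needs 345; the known cells sum to 297, so (4,3) = 48.
Using column 5: 69 + 51 + 33 + 87 + ? → (4,5) = 345 − 240 = 105.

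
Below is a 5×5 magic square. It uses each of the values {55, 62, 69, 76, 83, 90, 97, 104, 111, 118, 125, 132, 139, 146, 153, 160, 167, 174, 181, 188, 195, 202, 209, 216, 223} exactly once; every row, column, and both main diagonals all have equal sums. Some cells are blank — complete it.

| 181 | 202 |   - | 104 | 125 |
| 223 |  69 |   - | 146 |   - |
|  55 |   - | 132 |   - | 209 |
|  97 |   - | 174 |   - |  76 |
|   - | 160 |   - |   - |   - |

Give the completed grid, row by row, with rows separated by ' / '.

The 25 entries sum to 3475, so each line sums to 3475/5 = 695.
Row 1 must total 695; the given cells sum to 612, so (1,3) = 83.
Column 1: 181 + 223 + 55 + 97 + ? = 695, so (5,1) = 139.
Using anti-diagonal: 125 + 146 + 132 + 139 + ? → (4,2) = 695 − 542 = 153.
Row 4 needs 695; the known cells sum to 500, so (4,4) = 195.
Column 2: 202 + 69 + 153 + 160 + ? = 695, so (3,2) = 111.
From main diagonal, 695 − (181 + 69 + 132 + 195) gives (5,5) = 118.
From row 3, 695 − (55 + 111 + 132 + 209) gives (3,4) = 188.
Using column 4: 104 + 146 + 188 + 195 + ? → (5,4) = 695 − 633 = 62.
Using column 5: 125 + 209 + 76 + 118 + ? → (2,5) = 695 − 528 = 167.
The remaining cell in row 2 is (2,3) = 695 − 605 = 90.
The remaining cell in row 5 is (5,3) = 695 − 479 = 216.

181 202 83 104 125 / 223 69 90 146 167 / 55 111 132 188 209 / 97 153 174 195 76 / 139 160 216 62 118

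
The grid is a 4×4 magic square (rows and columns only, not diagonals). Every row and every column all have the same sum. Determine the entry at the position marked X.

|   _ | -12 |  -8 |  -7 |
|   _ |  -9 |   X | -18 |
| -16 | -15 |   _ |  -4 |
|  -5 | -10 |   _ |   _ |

-13

Column 2 is complete and sums to -46; that is the magic constant.
From row 1, -46 − (-12 + (-8) + (-7)) gives (1,1) = -19.
The remaining cell in row 3 is (3,3) = -46 − (-35) = -11.
Using column 1: -19 + (-16) + (-5) + ? → (2,1) = -46 − (-40) = -6.
Using column 4: -7 + (-18) + (-4) + ? → (4,4) = -46 − (-29) = -17.
Row 2: -6 + (-9) + (-18) + ? = -46, so (2,3) = -13.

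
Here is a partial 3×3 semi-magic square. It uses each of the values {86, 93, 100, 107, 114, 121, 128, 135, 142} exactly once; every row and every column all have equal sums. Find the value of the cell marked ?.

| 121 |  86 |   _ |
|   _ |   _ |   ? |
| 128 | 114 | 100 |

107

The 9 entries sum to 1026, so each line sums to 1026/3 = 342.
From row 1, 342 − (121 + 86) gives (1,3) = 135.
From column 1, 342 − (121 + 128) gives (2,1) = 93.
Column 2: 86 + 114 + ? = 342, so (2,2) = 142.
Column 3 must total 342; the given cells sum to 235, so (2,3) = 107.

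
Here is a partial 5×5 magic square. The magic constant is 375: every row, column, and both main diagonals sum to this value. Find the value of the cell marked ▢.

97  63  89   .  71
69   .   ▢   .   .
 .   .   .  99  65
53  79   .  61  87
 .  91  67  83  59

Row 1 needs 375; the known cells sum to 320, so (1,4) = 55.
Row 4: 53 + 79 + 61 + 87 + ? = 375, so (4,3) = 95.
From row 5, 375 − (91 + 67 + 83 + 59) gives (5,1) = 75.
Column 1 needs 375; the known cells sum to 294, so (3,1) = 81.
From column 4, 375 − (55 + 99 + 61 + 83) gives (2,4) = 77.
Column 5: 71 + 65 + 87 + 59 + ? = 375, so (2,5) = 93.
Anti-diagonal: 71 + 77 + 79 + 75 + ? = 375, so (3,3) = 73.
The remaining cell in row 3 is (3,2) = 375 − 318 = 57.
Column 2: 63 + 57 + 79 + 91 + ? = 375, so (2,2) = 85.
Column 3: 89 + 73 + 95 + 67 + ? = 375, so (2,3) = 51.

51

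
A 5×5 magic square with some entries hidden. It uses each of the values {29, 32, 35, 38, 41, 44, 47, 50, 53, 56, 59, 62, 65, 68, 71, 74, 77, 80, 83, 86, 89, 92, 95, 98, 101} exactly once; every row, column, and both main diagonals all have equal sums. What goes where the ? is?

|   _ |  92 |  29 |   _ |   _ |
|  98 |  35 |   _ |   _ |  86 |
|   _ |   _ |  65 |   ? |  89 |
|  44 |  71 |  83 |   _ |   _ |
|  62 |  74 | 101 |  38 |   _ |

The 25 entries sum to 1625, so each line sums to 1625/5 = 325.
The remaining cell in row 5 is (5,5) = 325 − 275 = 50.
Using column 2: 92 + 35 + 71 + 74 + ? → (3,2) = 325 − 272 = 53.
Column 3 needs 325; the known cells sum to 278, so (2,3) = 47.
Row 2 needs 325; the known cells sum to 266, so (2,4) = 59.
Anti-diagonal needs 325; the known cells sum to 257, so (1,5) = 68.
Column 5: 68 + 86 + 89 + 50 + ? = 325, so (4,5) = 32.
Using row 4: 44 + 71 + 83 + 32 + ? → (4,4) = 325 − 230 = 95.
Using main diagonal: 35 + 65 + 95 + 50 + ? → (1,1) = 325 − 245 = 80.
Row 1 needs 325; the known cells sum to 269, so (1,4) = 56.
Column 1: 80 + 98 + 44 + 62 + ? = 325, so (3,1) = 41.
The remaining cell in column 4 is (3,4) = 325 − 248 = 77.

77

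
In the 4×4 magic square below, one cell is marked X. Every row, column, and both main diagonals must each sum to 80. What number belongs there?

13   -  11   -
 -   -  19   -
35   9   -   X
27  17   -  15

7

Using row 4: 27 + 17 + 15 + ? → (4,3) = 80 − 59 = 21.
The remaining cell in column 1 is (2,1) = 80 − 75 = 5.
Column 3 needs 80; the known cells sum to 51, so (3,3) = 29.
From main diagonal, 80 − (13 + 29 + 15) gives (2,2) = 23.
Anti-diagonal: 19 + 9 + 27 + ? = 80, so (1,4) = 25.
From row 1, 80 − (13 + 11 + 25) gives (1,2) = 31.
The remaining cell in row 2 is (2,4) = 80 − 47 = 33.
Row 3: 35 + 9 + 29 + ? = 80, so (3,4) = 7.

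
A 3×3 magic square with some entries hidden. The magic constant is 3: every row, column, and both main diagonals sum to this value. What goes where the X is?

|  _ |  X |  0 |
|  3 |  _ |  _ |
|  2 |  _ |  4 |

Row 3 needs 3; the known cells sum to 6, so (3,2) = -3.
Column 1 must total 3; the given cells sum to 5, so (1,1) = -2.
From column 3, 3 − (0 + 4) gives (2,3) = -1.
Main diagonal: -2 + 4 + ? = 3, so (2,2) = 1.
Row 1: -2 + 0 + ? = 3, so (1,2) = 5.

5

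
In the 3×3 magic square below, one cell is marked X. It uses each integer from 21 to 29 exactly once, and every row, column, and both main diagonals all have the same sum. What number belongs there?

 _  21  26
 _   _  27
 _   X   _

The entries are 21 through 29, which sum to 225, so each line sums to 225/3 = 75.
Using row 1: 21 + 26 + ? → (1,1) = 75 − 47 = 28.
The remaining cell in column 3 is (3,3) = 75 − 53 = 22.
Main diagonal must total 75; the given cells sum to 50, so (2,2) = 25.
Using anti-diagonal: 26 + 25 + ? → (3,1) = 75 − 51 = 24.
Row 2: 25 + 27 + ? = 75, so (2,1) = 23.
From row 3, 75 − (24 + 22) gives (3,2) = 29.

29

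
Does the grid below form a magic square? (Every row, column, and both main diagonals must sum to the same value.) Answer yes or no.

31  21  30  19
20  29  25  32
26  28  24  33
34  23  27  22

No — row 1 sums to 101 but row 2 sums to 106.

Row 1: 31 + 21 + 30 + 19 = 101.
Row 2: 20 + 29 + 25 + 32 = 106.
Row 3: 26 + 28 + 24 + 33 = 111.
Row 4: 34 + 23 + 27 + 22 = 106.
Column 1: 31 + 20 + 26 + 34 = 111.
Column 2: 21 + 29 + 28 + 23 = 101.
Column 3: 30 + 25 + 24 + 27 = 106.
Column 4: 19 + 32 + 33 + 22 = 106.
Main diagonal: 31 + 29 + 24 + 22 = 106.
Anti-diagonal: 19 + 25 + 28 + 34 = 106.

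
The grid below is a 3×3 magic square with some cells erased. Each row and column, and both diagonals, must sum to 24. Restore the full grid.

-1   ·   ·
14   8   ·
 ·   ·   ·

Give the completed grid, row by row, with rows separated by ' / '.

-1 20 5 / 14 8 2 / 11 -4 17

Using row 2: 14 + 8 + ? → (2,3) = 24 − 22 = 2.
The remaining cell in column 1 is (3,1) = 24 − 13 = 11.
Using main diagonal: -1 + 8 + ? → (3,3) = 24 − 7 = 17.
Using anti-diagonal: 8 + 11 + ? → (1,3) = 24 − 19 = 5.
From row 1, 24 − (-1 + 5) gives (1,2) = 20.
Using row 3: 11 + 17 + ? → (3,2) = 24 − 28 = -4.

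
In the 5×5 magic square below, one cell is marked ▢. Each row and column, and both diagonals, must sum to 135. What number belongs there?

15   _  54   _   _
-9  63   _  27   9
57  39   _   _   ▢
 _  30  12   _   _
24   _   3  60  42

Row 2: -9 + 63 + 27 + 9 + ? = 135, so (2,3) = 45.
From row 5, 135 − (24 + 3 + 60 + 42) gives (5,2) = 6.
Column 1 needs 135; the known cells sum to 87, so (4,1) = 48.
Using column 2: 63 + 39 + 30 + 6 + ? → (1,2) = 135 − 138 = -3.
Column 3: 54 + 45 + 12 + 3 + ? = 135, so (3,3) = 21.
From main diagonal, 135 − (15 + 63 + 21 + 42) gives (4,4) = -6.
Anti-diagonal: 27 + 21 + 30 + 24 + ? = 135, so (1,5) = 33.
From row 1, 135 − (15 + (-3) + 54 + 33) gives (1,4) = 36.
Using row 4: 48 + 30 + 12 + (-6) + ? → (4,5) = 135 − 84 = 51.
The remaining cell in column 4 is (3,4) = 135 − 117 = 18.
Column 5 needs 135; the known cells sum to 135, so (3,5) = 0.

0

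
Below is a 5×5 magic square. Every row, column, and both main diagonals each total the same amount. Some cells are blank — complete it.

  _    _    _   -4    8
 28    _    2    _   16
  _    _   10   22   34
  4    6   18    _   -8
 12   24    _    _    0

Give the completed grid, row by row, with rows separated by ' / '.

Column 5 is already complete: 8 + 16 + 34 + -8 + 0 = 50, so that is the magic constant.
Using row 4: 4 + 6 + 18 + (-8) + ? → (4,4) = 50 − 20 = 30.
Anti-diagonal must total 50; the given cells sum to 36, so (2,4) = 14.
Using row 2: 28 + 2 + 14 + 16 + ? → (2,2) = 50 − 60 = -10.
From column 4, 50 − (-4 + 14 + 22 + 30) gives (5,4) = -12.
Main diagonal must total 50; the given cells sum to 30, so (1,1) = 20.
Row 5 needs 50; the known cells sum to 24, so (5,3) = 26.
Column 1: 20 + 28 + 4 + 12 + ? = 50, so (3,1) = -14.
Column 3 must total 50; the given cells sum to 56, so (1,3) = -6.
The remaining cell in row 1 is (1,2) = 50 − 18 = 32.
Row 3 must total 50; the given cells sum to 52, so (3,2) = -2.

20 32 -6 -4 8 / 28 -10 2 14 16 / -14 -2 10 22 34 / 4 6 18 30 -8 / 12 24 26 -12 0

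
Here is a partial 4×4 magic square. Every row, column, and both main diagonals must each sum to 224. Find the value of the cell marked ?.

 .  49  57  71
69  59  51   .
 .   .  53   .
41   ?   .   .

Row 1 needs 224; the known cells sum to 177, so (1,1) = 47.
Row 2: 69 + 59 + 51 + ? = 224, so (2,4) = 45.
Using column 1: 47 + 69 + 41 + ? → (3,1) = 224 − 157 = 67.
The remaining cell in column 3 is (4,3) = 224 − 161 = 63.
Using main diagonal: 47 + 59 + 53 + ? → (4,4) = 224 − 159 = 65.
Using anti-diagonal: 71 + 51 + 41 + ? → (3,2) = 224 − 163 = 61.
From row 3, 224 − (67 + 61 + 53) gives (3,4) = 43.
Using row 4: 41 + 63 + 65 + ? → (4,2) = 224 − 169 = 55.

55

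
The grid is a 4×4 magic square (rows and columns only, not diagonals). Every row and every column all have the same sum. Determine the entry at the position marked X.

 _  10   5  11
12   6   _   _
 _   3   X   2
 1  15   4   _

Column 2 is complete and sums to 34; that is the magic constant.
Row 1 needs 34; the known cells sum to 26, so (1,1) = 8.
Using row 4: 1 + 15 + 4 + ? → (4,4) = 34 − 20 = 14.
Column 1 must total 34; the given cells sum to 21, so (3,1) = 13.
Column 4: 11 + 2 + 14 + ? = 34, so (2,4) = 7.
Row 2 needs 34; the known cells sum to 25, so (2,3) = 9.
Row 3 must total 34; the given cells sum to 18, so (3,3) = 16.

16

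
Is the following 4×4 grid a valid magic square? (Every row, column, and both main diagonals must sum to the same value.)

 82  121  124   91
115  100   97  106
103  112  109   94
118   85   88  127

Row 1: 82 + 121 + 124 + 91 = 418.
Row 2: 115 + 100 + 97 + 106 = 418.
Row 3: 103 + 112 + 109 + 94 = 418.
Row 4: 118 + 85 + 88 + 127 = 418.
Column 1: 82 + 115 + 103 + 118 = 418.
Column 2: 121 + 100 + 112 + 85 = 418.
Column 3: 124 + 97 + 109 + 88 = 418.
Column 4: 91 + 106 + 94 + 127 = 418.
Main diagonal: 82 + 100 + 109 + 127 = 418.
Anti-diagonal: 91 + 97 + 112 + 118 = 418.
All lines sum to 418.

Yes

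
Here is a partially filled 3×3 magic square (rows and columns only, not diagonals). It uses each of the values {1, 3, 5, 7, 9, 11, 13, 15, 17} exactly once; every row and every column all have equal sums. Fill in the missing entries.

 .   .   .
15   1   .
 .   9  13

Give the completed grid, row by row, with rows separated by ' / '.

The 9 entries sum to 81, so each line sums to 81/3 = 27.
Using row 2: 15 + 1 + ? → (2,3) = 27 − 16 = 11.
Row 3: 9 + 13 + ? = 27, so (3,1) = 5.
Column 1 must total 27; the given cells sum to 20, so (1,1) = 7.
Column 2: 1 + 9 + ? = 27, so (1,2) = 17.
Column 3 needs 27; the known cells sum to 24, so (1,3) = 3.

7 17 3 / 15 1 11 / 5 9 13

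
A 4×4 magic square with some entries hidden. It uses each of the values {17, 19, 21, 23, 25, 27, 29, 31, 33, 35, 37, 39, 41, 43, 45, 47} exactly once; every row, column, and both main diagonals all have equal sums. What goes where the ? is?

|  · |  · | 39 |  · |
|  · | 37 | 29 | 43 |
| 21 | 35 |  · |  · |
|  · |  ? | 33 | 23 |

25

The 16 entries sum to 512, so each line sums to 512/4 = 128.
Row 2 needs 128; the known cells sum to 109, so (2,1) = 19.
Using column 3: 39 + 29 + 33 + ? → (3,3) = 128 − 101 = 27.
From main diagonal, 128 − (37 + 27 + 23) gives (1,1) = 41.
Using row 3: 21 + 35 + 27 + ? → (3,4) = 128 − 83 = 45.
Column 1: 41 + 19 + 21 + ? = 128, so (4,1) = 47.
From column 4, 128 − (43 + 45 + 23) gives (1,4) = 17.
The remaining cell in row 1 is (1,2) = 128 − 97 = 31.
The remaining cell in row 4 is (4,2) = 128 − 103 = 25.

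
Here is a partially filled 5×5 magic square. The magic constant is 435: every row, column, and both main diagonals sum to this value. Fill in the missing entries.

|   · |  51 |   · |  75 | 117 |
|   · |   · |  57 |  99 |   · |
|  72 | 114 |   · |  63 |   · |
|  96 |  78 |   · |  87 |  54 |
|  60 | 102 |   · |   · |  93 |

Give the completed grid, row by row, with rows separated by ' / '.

84 51 108 75 117 / 123 90 57 99 66 / 72 114 81 63 105 / 96 78 120 87 54 / 60 102 69 111 93

Row 4 needs 435; the known cells sum to 315, so (4,3) = 120.
Column 2 must total 435; the given cells sum to 345, so (2,2) = 90.
The remaining cell in column 4 is (5,4) = 435 − 324 = 111.
Anti-diagonal must total 435; the given cells sum to 354, so (3,3) = 81.
From row 3, 435 − (72 + 114 + 81 + 63) gives (3,5) = 105.
From row 5, 435 − (60 + 102 + 111 + 93) gives (5,3) = 69.
The remaining cell in column 3 is (1,3) = 435 − 327 = 108.
Column 5: 117 + 105 + 54 + 93 + ? = 435, so (2,5) = 66.
Using main diagonal: 90 + 81 + 87 + 93 + ? → (1,1) = 435 − 351 = 84.
Row 2: 90 + 57 + 99 + 66 + ? = 435, so (2,1) = 123.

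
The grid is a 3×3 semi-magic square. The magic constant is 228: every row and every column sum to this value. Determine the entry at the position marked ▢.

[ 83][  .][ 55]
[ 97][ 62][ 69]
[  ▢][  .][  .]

Row 1 must total 228; the given cells sum to 138, so (1,2) = 90.
Column 1 needs 228; the known cells sum to 180, so (3,1) = 48.

48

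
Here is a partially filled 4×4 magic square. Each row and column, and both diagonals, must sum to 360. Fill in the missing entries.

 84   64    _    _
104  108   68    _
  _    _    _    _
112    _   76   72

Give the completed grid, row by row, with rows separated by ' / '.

84 64 120 92 / 104 108 68 80 / 60 88 96 116 / 112 100 76 72

Row 2: 104 + 108 + 68 + ? = 360, so (2,4) = 80.
Row 4: 112 + 76 + 72 + ? = 360, so (4,2) = 100.
Column 1: 84 + 104 + 112 + ? = 360, so (3,1) = 60.
The remaining cell in column 2 is (3,2) = 360 − 272 = 88.
Main diagonal: 84 + 108 + 72 + ? = 360, so (3,3) = 96.
Using anti-diagonal: 68 + 88 + 112 + ? → (1,4) = 360 − 268 = 92.
Row 1 needs 360; the known cells sum to 240, so (1,3) = 120.
The remaining cell in row 3 is (3,4) = 360 − 244 = 116.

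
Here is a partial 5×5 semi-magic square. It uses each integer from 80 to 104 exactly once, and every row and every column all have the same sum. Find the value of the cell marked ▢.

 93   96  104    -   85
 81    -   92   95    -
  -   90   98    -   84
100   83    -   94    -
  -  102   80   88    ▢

The entries are 80 through 104, which sum to 2300, so each line sums to 2300/5 = 460.
Row 1: 93 + 96 + 104 + 85 + ? = 460, so (1,4) = 82.
Column 2 needs 460; the known cells sum to 371, so (2,2) = 89.
From column 3, 460 − (104 + 92 + 98 + 80) gives (4,3) = 86.
From column 4, 460 − (82 + 95 + 94 + 88) gives (3,4) = 101.
Row 2: 81 + 89 + 92 + 95 + ? = 460, so (2,5) = 103.
Row 3: 90 + 98 + 101 + 84 + ? = 460, so (3,1) = 87.
Using row 4: 100 + 83 + 86 + 94 + ? → (4,5) = 460 − 363 = 97.
Column 1 must total 460; the given cells sum to 361, so (5,1) = 99.
Using column 5: 85 + 103 + 84 + 97 + ? → (5,5) = 460 − 369 = 91.

91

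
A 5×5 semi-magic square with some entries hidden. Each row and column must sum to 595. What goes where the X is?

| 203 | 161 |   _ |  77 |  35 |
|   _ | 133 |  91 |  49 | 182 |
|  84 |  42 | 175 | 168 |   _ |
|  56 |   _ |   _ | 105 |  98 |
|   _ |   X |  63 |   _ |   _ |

From row 1, 595 − (203 + 161 + 77 + 35) gives (1,3) = 119.
Row 2: 133 + 91 + 49 + 182 + ? = 595, so (2,1) = 140.
Row 3 needs 595; the known cells sum to 469, so (3,5) = 126.
Column 1 must total 595; the given cells sum to 483, so (5,1) = 112.
Column 3: 119 + 91 + 175 + 63 + ? = 595, so (4,3) = 147.
Using column 4: 77 + 49 + 168 + 105 + ? → (5,4) = 595 − 399 = 196.
Using column 5: 35 + 182 + 126 + 98 + ? → (5,5) = 595 − 441 = 154.
The remaining cell in row 4 is (4,2) = 595 − 406 = 189.
Row 5: 112 + 63 + 196 + 154 + ? = 595, so (5,2) = 70.

70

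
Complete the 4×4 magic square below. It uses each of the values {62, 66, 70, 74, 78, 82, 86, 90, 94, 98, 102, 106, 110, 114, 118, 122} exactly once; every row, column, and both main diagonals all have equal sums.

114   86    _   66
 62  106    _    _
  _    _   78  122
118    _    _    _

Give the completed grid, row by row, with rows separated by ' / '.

The 16 entries sum to 1472, so each line sums to 1472/4 = 368.
Row 1 needs 368; the known cells sum to 266, so (1,3) = 102.
From column 1, 368 − (114 + 62 + 118) gives (3,1) = 74.
Using main diagonal: 114 + 106 + 78 + ? → (4,4) = 368 − 298 = 70.
Row 3: 74 + 78 + 122 + ? = 368, so (3,2) = 94.
Column 2 needs 368; the known cells sum to 286, so (4,2) = 82.
Column 4: 66 + 122 + 70 + ? = 368, so (2,4) = 110.
Anti-diagonal needs 368; the known cells sum to 278, so (2,3) = 90.
From row 4, 368 − (118 + 82 + 70) gives (4,3) = 98.

114 86 102 66 / 62 106 90 110 / 74 94 78 122 / 118 82 98 70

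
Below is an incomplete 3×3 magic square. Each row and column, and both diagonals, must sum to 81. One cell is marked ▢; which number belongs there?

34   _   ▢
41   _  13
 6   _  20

48

Using row 2: 41 + 13 + ? → (2,2) = 81 − 54 = 27.
The remaining cell in row 3 is (3,2) = 81 − 26 = 55.
The remaining cell in column 2 is (1,2) = 81 − 82 = -1.
Using column 3: 13 + 20 + ? → (1,3) = 81 − 33 = 48.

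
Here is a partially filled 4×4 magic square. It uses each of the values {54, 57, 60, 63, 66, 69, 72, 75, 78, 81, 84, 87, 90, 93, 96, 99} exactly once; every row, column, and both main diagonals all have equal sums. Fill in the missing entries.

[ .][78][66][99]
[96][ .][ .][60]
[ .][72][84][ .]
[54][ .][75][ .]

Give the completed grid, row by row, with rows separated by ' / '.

63 78 66 99 / 96 69 81 60 / 93 72 84 57 / 54 87 75 90

The 16 entries sum to 1224, so each line sums to 1224/4 = 306.
Row 1: 78 + 66 + 99 + ? = 306, so (1,1) = 63.
Column 1: 63 + 96 + 54 + ? = 306, so (3,1) = 93.
Column 3 needs 306; the known cells sum to 225, so (2,3) = 81.
From row 2, 306 − (96 + 81 + 60) gives (2,2) = 69.
Using row 3: 93 + 72 + 84 + ? → (3,4) = 306 − 249 = 57.
The remaining cell in column 2 is (4,2) = 306 − 219 = 87.
The remaining cell in column 4 is (4,4) = 306 − 216 = 90.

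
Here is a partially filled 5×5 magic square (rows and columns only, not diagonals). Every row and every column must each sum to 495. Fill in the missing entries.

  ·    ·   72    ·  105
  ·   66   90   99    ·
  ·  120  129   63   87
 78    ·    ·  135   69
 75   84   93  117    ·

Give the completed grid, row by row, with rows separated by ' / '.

114 123 72 81 105 / 132 66 90 99 108 / 96 120 129 63 87 / 78 102 111 135 69 / 75 84 93 117 126

Using row 3: 120 + 129 + 63 + 87 + ? → (3,1) = 495 − 399 = 96.
From row 5, 495 − (75 + 84 + 93 + 117) gives (5,5) = 126.
Column 3: 72 + 90 + 129 + 93 + ? = 495, so (4,3) = 111.
Column 4 needs 495; the known cells sum to 414, so (1,4) = 81.
Using column 5: 105 + 87 + 69 + 126 + ? → (2,5) = 495 − 387 = 108.
Row 2 must total 495; the given cells sum to 363, so (2,1) = 132.
The remaining cell in row 4 is (4,2) = 495 − 393 = 102.
From column 1, 495 − (132 + 96 + 78 + 75) gives (1,1) = 114.
Column 2: 66 + 120 + 102 + 84 + ? = 495, so (1,2) = 123.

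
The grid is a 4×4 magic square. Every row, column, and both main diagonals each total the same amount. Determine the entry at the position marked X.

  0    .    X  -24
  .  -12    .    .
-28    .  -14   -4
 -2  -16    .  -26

Main diagonal is complete and sums to -52; that is the magic constant.
Using row 3: -28 + (-14) + (-4) + ? → (3,2) = -52 − (-46) = -6.
Row 4 needs -52; the known cells sum to -44, so (4,3) = -8.
The remaining cell in column 1 is (2,1) = -52 − (-30) = -22.
Column 2 needs -52; the known cells sum to -34, so (1,2) = -18.
Column 4 must total -52; the given cells sum to -54, so (2,4) = 2.
Anti-diagonal must total -52; the given cells sum to -32, so (2,3) = -20.
Row 1 must total -52; the given cells sum to -42, so (1,3) = -10.

-10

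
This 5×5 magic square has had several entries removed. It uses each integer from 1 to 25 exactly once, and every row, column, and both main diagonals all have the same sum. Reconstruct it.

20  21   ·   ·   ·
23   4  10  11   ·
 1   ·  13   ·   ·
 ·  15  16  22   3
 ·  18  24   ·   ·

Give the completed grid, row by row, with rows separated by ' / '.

20 21 2 8 14 / 23 4 10 11 17 / 1 7 13 19 25 / 9 15 16 22 3 / 12 18 24 5 6

The entries are 1 through 25, which sum to 325, so each line sums to 325/5 = 65.
Row 2: 23 + 4 + 10 + 11 + ? = 65, so (2,5) = 17.
Row 4 needs 65; the known cells sum to 56, so (4,1) = 9.
Column 1 must total 65; the given cells sum to 53, so (5,1) = 12.
The remaining cell in column 2 is (3,2) = 65 − 58 = 7.
Column 3 must total 65; the given cells sum to 63, so (1,3) = 2.
From main diagonal, 65 − (20 + 4 + 13 + 22) gives (5,5) = 6.
Anti-diagonal needs 65; the known cells sum to 51, so (1,5) = 14.
Row 1 must total 65; the given cells sum to 57, so (1,4) = 8.
Using row 5: 12 + 18 + 24 + 6 + ? → (5,4) = 65 − 60 = 5.
Column 4: 8 + 11 + 22 + 5 + ? = 65, so (3,4) = 19.
Column 5: 14 + 17 + 3 + 6 + ? = 65, so (3,5) = 25.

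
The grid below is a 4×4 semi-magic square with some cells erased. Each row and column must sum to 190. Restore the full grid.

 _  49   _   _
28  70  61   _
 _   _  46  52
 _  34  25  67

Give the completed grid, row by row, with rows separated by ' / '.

43 49 58 40 / 28 70 61 31 / 55 37 46 52 / 64 34 25 67

Row 2: 28 + 70 + 61 + ? = 190, so (2,4) = 31.
Row 4 must total 190; the given cells sum to 126, so (4,1) = 64.
The remaining cell in column 2 is (3,2) = 190 − 153 = 37.
The remaining cell in column 3 is (1,3) = 190 − 132 = 58.
From column 4, 190 − (31 + 52 + 67) gives (1,4) = 40.
Row 1 needs 190; the known cells sum to 147, so (1,1) = 43.
Using row 3: 37 + 46 + 52 + ? → (3,1) = 190 − 135 = 55.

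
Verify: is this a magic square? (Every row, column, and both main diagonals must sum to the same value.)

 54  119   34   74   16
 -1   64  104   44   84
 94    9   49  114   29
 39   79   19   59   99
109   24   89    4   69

Row 1: 54 + 119 + 34 + 74 + 16 = 297.
Row 2: -1 + 64 + 104 + 44 + 84 = 295.
Row 3: 94 + 9 + 49 + 114 + 29 = 295.
Row 4: 39 + 79 + 19 + 59 + 99 = 295.
Row 5: 109 + 24 + 89 + 4 + 69 = 295.
Column 1: 54 + (-1) + 94 + 39 + 109 = 295.
Column 2: 119 + 64 + 9 + 79 + 24 = 295.
Column 3: 34 + 104 + 49 + 19 + 89 = 295.
Column 4: 74 + 44 + 114 + 59 + 4 = 295.
Column 5: 16 + 84 + 29 + 99 + 69 = 297.
Main diagonal: 54 + 64 + 49 + 59 + 69 = 295.
Anti-diagonal: 16 + 44 + 49 + 79 + 109 = 297.

No — row 4 sums to 295 but anti-diagonal sums to 297.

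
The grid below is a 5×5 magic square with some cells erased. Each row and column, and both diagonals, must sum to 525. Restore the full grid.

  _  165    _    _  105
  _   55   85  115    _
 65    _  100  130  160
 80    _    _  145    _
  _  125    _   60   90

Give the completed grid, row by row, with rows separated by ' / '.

135 165 45 75 105 / 150 55 85 115 120 / 65 70 100 130 160 / 80 110 140 145 50 / 95 125 155 60 90

Row 3: 65 + 100 + 130 + 160 + ? = 525, so (3,2) = 70.
Column 2 must total 525; the given cells sum to 415, so (4,2) = 110.
Column 4 needs 525; the known cells sum to 450, so (1,4) = 75.
The remaining cell in main diagonal is (1,1) = 525 − 390 = 135.
Anti-diagonal: 105 + 115 + 100 + 110 + ? = 525, so (5,1) = 95.
The remaining cell in row 1 is (1,3) = 525 − 480 = 45.
Row 5 must total 525; the given cells sum to 370, so (5,3) = 155.
The remaining cell in column 1 is (2,1) = 525 − 375 = 150.
From column 3, 525 − (45 + 85 + 100 + 155) gives (4,3) = 140.
From row 2, 525 − (150 + 55 + 85 + 115) gives (2,5) = 120.
The remaining cell in row 4 is (4,5) = 525 − 475 = 50.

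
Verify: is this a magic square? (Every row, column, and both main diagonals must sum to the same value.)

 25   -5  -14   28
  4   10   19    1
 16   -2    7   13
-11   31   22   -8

Yes

Row 1: 25 + (-5) + (-14) + 28 = 34.
Row 2: 4 + 10 + 19 + 1 = 34.
Row 3: 16 + (-2) + 7 + 13 = 34.
Row 4: -11 + 31 + 22 + (-8) = 34.
Column 1: 25 + 4 + 16 + (-11) = 34.
Column 2: -5 + 10 + (-2) + 31 = 34.
Column 3: -14 + 19 + 7 + 22 = 34.
Column 4: 28 + 1 + 13 + (-8) = 34.
Main diagonal: 25 + 10 + 7 + (-8) = 34.
Anti-diagonal: 28 + 19 + (-2) + (-11) = 34.
All lines sum to 34.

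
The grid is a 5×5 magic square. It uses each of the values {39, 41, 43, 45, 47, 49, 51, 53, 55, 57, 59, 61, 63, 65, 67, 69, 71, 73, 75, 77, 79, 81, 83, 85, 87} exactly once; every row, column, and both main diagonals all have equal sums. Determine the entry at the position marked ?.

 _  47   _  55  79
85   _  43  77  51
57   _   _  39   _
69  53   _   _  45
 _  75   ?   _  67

The 25 entries sum to 1575, so each line sums to 1575/5 = 315.
Row 2 needs 315; the known cells sum to 256, so (2,2) = 59.
From column 2, 315 − (47 + 59 + 53 + 75) gives (3,2) = 81.
Column 5 must total 315; the given cells sum to 242, so (3,5) = 73.
Row 3 must total 315; the given cells sum to 250, so (3,3) = 65.
From anti-diagonal, 315 − (79 + 77 + 65 + 53) gives (5,1) = 41.
Using column 1: 85 + 57 + 69 + 41 + ? → (1,1) = 315 − 252 = 63.
Main diagonal: 63 + 59 + 65 + 67 + ? = 315, so (4,4) = 61.
Row 1 needs 315; the known cells sum to 244, so (1,3) = 71.
The remaining cell in row 4 is (4,3) = 315 − 228 = 87.
Column 3 needs 315; the known cells sum to 266, so (5,3) = 49.

49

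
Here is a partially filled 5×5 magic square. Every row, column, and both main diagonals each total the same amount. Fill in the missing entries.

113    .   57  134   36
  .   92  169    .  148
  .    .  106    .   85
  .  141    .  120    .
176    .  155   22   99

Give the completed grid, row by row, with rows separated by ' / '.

113 190 57 134 36 / 50 92 169 71 148 / 127 29 106 183 85 / 64 141 43 120 162 / 176 78 155 22 99

Main diagonal is already complete: 113 + 92 + 106 + 120 + 99 = 530, so that is the magic constant.
Row 1: 113 + 57 + 134 + 36 + ? = 530, so (1,2) = 190.
From row 5, 530 − (176 + 155 + 22 + 99) gives (5,2) = 78.
Column 2 must total 530; the given cells sum to 501, so (3,2) = 29.
Column 3 must total 530; the given cells sum to 487, so (4,3) = 43.
The remaining cell in column 5 is (4,5) = 530 − 368 = 162.
From anti-diagonal, 530 − (36 + 106 + 141 + 176) gives (2,4) = 71.
Row 2 must total 530; the given cells sum to 480, so (2,1) = 50.
The remaining cell in row 4 is (4,1) = 530 − 466 = 64.
Column 1: 113 + 50 + 64 + 176 + ? = 530, so (3,1) = 127.
Column 4: 134 + 71 + 120 + 22 + ? = 530, so (3,4) = 183.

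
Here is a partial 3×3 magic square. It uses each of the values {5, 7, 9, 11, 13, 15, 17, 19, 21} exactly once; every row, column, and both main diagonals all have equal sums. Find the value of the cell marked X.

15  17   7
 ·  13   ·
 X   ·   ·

The 9 entries sum to 117, so each line sums to 117/3 = 39.
The remaining cell in column 2 is (3,2) = 39 − 30 = 9.
Main diagonal needs 39; the known cells sum to 28, so (3,3) = 11.
Anti-diagonal: 7 + 13 + ? = 39, so (3,1) = 19.

19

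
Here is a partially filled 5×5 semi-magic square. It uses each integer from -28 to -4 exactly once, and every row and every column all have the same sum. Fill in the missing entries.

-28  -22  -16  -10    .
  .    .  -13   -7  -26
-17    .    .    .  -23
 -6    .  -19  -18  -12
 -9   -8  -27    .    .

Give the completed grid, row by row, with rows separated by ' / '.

-28 -22 -16 -10 -4 / -20 -14 -13 -7 -26 / -17 -11 -5 -24 -23 / -6 -25 -19 -18 -12 / -9 -8 -27 -21 -15

The entries are -28 through -4, which sum to -400, so each line sums to -400/5 = -80.
Using row 1: -28 + (-22) + (-16) + (-10) + ? → (1,5) = -80 − (-76) = -4.
Row 4 must total -80; the given cells sum to -55, so (4,2) = -25.
From column 1, -80 − (-28 + (-17) + (-6) + (-9)) gives (2,1) = -20.
The remaining cell in column 3 is (3,3) = -80 − (-75) = -5.
Column 5 needs -80; the known cells sum to -65, so (5,5) = -15.
From row 2, -80 − (-20 + (-13) + (-7) + (-26)) gives (2,2) = -14.
Row 5 must total -80; the given cells sum to -59, so (5,4) = -21.
Column 2 needs -80; the known cells sum to -69, so (3,2) = -11.
The remaining cell in column 4 is (3,4) = -80 − (-56) = -24.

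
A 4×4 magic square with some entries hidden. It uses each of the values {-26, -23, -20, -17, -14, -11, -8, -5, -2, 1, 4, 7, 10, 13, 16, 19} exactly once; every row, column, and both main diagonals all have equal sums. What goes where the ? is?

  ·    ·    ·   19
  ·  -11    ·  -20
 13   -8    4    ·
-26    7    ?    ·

The 16 entries sum to -56, so each line sums to -56/4 = -14.
Row 3 must total -14; the given cells sum to 9, so (3,4) = -23.
From column 2, -14 − (-11 + (-8) + 7) gives (1,2) = -2.
The remaining cell in column 4 is (4,4) = -14 − (-24) = 10.
Using main diagonal: -11 + 4 + 10 + ? → (1,1) = -14 − 3 = -17.
From anti-diagonal, -14 − (19 + (-8) + (-26)) gives (2,3) = 1.
Row 1 must total -14; the given cells sum to 0, so (1,3) = -14.
Row 2 needs -14; the known cells sum to -30, so (2,1) = 16.
Row 4: -26 + 7 + 10 + ? = -14, so (4,3) = -5.

-5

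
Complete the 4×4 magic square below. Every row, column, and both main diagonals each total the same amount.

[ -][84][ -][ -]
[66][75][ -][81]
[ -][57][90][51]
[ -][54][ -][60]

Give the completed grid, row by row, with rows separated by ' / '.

Column 2 is already complete: 84 + 75 + 57 + 54 = 270, so that is the magic constant.
Using row 2: 66 + 75 + 81 + ? → (2,3) = 270 − 222 = 48.
The remaining cell in row 3 is (3,1) = 270 − 198 = 72.
Column 4: 81 + 51 + 60 + ? = 270, so (1,4) = 78.
Using main diagonal: 75 + 90 + 60 + ? → (1,1) = 270 − 225 = 45.
Anti-diagonal needs 270; the known cells sum to 183, so (4,1) = 87.
Using row 1: 45 + 84 + 78 + ? → (1,3) = 270 − 207 = 63.
The remaining cell in row 4 is (4,3) = 270 − 201 = 69.

45 84 63 78 / 66 75 48 81 / 72 57 90 51 / 87 54 69 60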